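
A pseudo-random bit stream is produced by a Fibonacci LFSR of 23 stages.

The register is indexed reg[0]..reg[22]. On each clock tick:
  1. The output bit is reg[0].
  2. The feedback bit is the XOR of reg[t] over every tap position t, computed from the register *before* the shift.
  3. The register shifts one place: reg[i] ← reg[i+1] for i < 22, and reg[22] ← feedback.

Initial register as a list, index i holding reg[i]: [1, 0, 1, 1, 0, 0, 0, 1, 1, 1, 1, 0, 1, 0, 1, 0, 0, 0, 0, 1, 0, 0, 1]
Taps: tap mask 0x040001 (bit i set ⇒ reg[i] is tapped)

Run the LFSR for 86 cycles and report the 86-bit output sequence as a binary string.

10110001111010100001001111111100001101011000101110100101010000010001111110110111001110

step | reg (before) | out | fb
   0 | 10110001111010100001001 | 1 | 1
   1 | 01100011110101000010011 | 0 | 1
   2 | 11000111101010000100111 | 1 | 1
   3 | 10001111010100001001111 | 1 | 1
   4 | 00011110101000010011111 | 0 | 1
   5 | 00111101010000100111111 | 0 | 1
   6 | 01111010100001001111111 | 0 | 1
   7 | 11110101000010011111111 | 1 | 0
   8 | 11101010000100111111110 | 1 | 0
   9 | 11010100001001111111100 | 1 | 0
  10 | 10101000010011111111000 | 1 | 0
  11 | 01010000100111111110000 | 0 | 1
  12 | 10100001001111111100001 | 1 | 1
  13 | 01000010011111111000011 | 0 | 0
  14 | 10000100111111110000110 | 1 | 1
  15 | 00001001111111100001101 | 0 | 0
  16 | 00010011111111000011010 | 0 | 1
  17 | 00100111111110000110101 | 0 | 1
  18 | 01001111111100001101011 | 0 | 0
  19 | 10011111111000011010110 | 1 | 0
  20 | 00111111110000110101100 | 0 | 0
  21 | 01111111100001101011000 | 0 | 1
  22 | 11111111000011010110001 | 1 | 0
  23 | 11111110000110101100010 | 1 | 1
  24 | 11111100001101011000101 | 1 | 1
  25 | 11111000011010110001011 | 1 | 1
  26 | 11110000110101100010111 | 1 | 0
  27 | 11100001101011000101110 | 1 | 1
  28 | 11000011010110001011101 | 1 | 0
  29 | 10000110101100010111010 | 1 | 0
  30 | 00001101011000101110100 | 0 | 1
  31 | 00011010110001011101001 | 0 | 0
  32 | 00110101100010111010010 | 0 | 1
  33 | 01101011000101110100101 | 0 | 0
  34 | 11010110001011101001010 | 1 | 1
  35 | 10101100010111010010101 | 1 | 0
  36 | 01011000101110100101010 | 0 | 0
  37 | 10110001011101001010100 | 1 | 0
  38 | 01100010111010010101000 | 0 | 0
  39 | 11000101110100101010000 | 1 | 0
  40 | 10001011101001010100000 | 1 | 1
  41 | 00010111010010101000001 | 0 | 0
  42 | 00101110100101010000010 | 0 | 0
  43 | 01011101001010100000100 | 0 | 0
  44 | 10111010010101000001000 | 1 | 1
  45 | 01110100101010000010001 | 0 | 1
  46 | 11101001010100000100011 | 1 | 1
  47 | 11010010101000001000111 | 1 | 1
  48 | 10100101010000010001111 | 1 | 1
  49 | 01001010100000100011111 | 0 | 1
  50 | 10010101000001000111111 | 1 | 0
  51 | 00101010000010001111110 | 0 | 1
  52 | 01010100000100011111101 | 0 | 1
  53 | 10101000001000111111011 | 1 | 0
  54 | 01010000010001111110110 | 0 | 1
  55 | 10100000100011111101101 | 1 | 1
  56 | 01000001000111111011011 | 0 | 1
  57 | 10000010001111110110111 | 1 | 0
  58 | 00000100011111101101110 | 0 | 0
  59 | 00001000111111011011100 | 0 | 1
  60 | 00010001111110110111001 | 0 | 1
  61 | 00100011111101101110011 | 0 | 1
  62 | 01000111111011011100111 | 0 | 0
  63 | 10001111110110111001110 | 1 | 1
  64 | 00011111101101110011101 | 0 | 1
  65 | 00111111011011100111011 | 0 | 1
  66 | 01111110110111001110111 | 0 | 1
  67 | 11111101101110011101111 | 1 | 1
  68 | 11111011011100111011111 | 1 | 0
  69 | 11110110111001110111110 | 1 | 0
  70 | 11101101110011101111100 | 1 | 0
  71 | 11011011100111011111000 | 1 | 0
  72 | 10110111001110111110000 | 1 | 0
  73 | 01101110011101111100000 | 0 | 0
  74 | 11011100111011111000000 | 1 | 1
  75 | 10111001110111110000001 | 1 | 1
  76 | 01110011101111100000011 | 0 | 0
  77 | 11100111011111000000110 | 1 | 1
  78 | 11001110111110000001101 | 1 | 1
  79 | 10011101111100000011011 | 1 | 0
  80 | 00111011111000000110110 | 0 | 1
  81 | 01110111110000001101101 | 0 | 0
  82 | 11101111100000011011010 | 1 | 0
  83 | 11011111000000110110100 | 1 | 0
  84 | 10111110000001101101000 | 1 | 1
  85 | 01111100000011011010001 | 0 | 1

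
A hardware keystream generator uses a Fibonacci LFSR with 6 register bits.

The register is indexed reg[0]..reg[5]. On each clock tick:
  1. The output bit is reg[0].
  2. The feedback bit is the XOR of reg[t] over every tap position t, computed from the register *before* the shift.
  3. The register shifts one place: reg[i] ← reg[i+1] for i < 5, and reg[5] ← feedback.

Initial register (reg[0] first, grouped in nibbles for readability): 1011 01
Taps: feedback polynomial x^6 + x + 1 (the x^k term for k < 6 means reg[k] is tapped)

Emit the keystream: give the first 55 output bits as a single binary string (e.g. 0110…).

step | reg (before) | out | fb
   0 | 101101 | 1 | 1
   1 | 011011 | 0 | 1
   2 | 110111 | 1 | 0
   3 | 101110 | 1 | 1
   4 | 011101 | 0 | 1
   5 | 111011 | 1 | 0
   6 | 110110 | 1 | 0
   7 | 101100 | 1 | 1
   8 | 011001 | 0 | 1
   9 | 110011 | 1 | 0
  10 | 100110 | 1 | 1
  11 | 001101 | 0 | 0
  12 | 011010 | 0 | 1
  13 | 110101 | 1 | 0
  14 | 101010 | 1 | 1
  15 | 010101 | 0 | 1
  16 | 101011 | 1 | 1
  17 | 010111 | 0 | 1
  18 | 101111 | 1 | 1
  19 | 011111 | 0 | 1
  20 | 111111 | 1 | 0
  21 | 111110 | 1 | 0
  22 | 111100 | 1 | 0
  23 | 111000 | 1 | 0
  24 | 110000 | 1 | 0
  25 | 100000 | 1 | 1
  26 | 000001 | 0 | 0
  27 | 000010 | 0 | 0
  28 | 000100 | 0 | 0
  29 | 001000 | 0 | 0
  30 | 010000 | 0 | 1
  31 | 100001 | 1 | 1
  32 | 000011 | 0 | 0
  33 | 000110 | 0 | 0
  34 | 001100 | 0 | 0
  35 | 011000 | 0 | 1
  36 | 110001 | 1 | 0
  37 | 100010 | 1 | 1
  38 | 000101 | 0 | 0
  39 | 001010 | 0 | 0
  40 | 010100 | 0 | 1
  41 | 101001 | 1 | 1
  42 | 010011 | 0 | 1
  43 | 100111 | 1 | 1
  44 | 001111 | 0 | 0
  45 | 011110 | 0 | 1
  46 | 111101 | 1 | 0
  47 | 111010 | 1 | 0
  48 | 110100 | 1 | 0
  49 | 101000 | 1 | 1
  50 | 010001 | 0 | 1
  51 | 100011 | 1 | 1
  52 | 000111 | 0 | 0
  53 | 001110 | 0 | 0
  54 | 011100 | 0 | 1

1011011101100110101011111100000100001100010100111101000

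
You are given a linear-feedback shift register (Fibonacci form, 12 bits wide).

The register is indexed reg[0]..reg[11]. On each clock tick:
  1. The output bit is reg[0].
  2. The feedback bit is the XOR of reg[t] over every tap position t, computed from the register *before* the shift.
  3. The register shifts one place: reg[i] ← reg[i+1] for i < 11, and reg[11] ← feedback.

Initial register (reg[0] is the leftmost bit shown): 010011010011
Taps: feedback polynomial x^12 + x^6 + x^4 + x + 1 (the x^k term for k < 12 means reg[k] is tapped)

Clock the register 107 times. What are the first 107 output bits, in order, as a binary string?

01001101001101001001001100000100010001011001111100001001001111000111100111010110001010010010101000110101000

tick  register→output (feedback)
  0  010011010011→0 (0)
  1  100110100110→1 (1)
  2  001101001101→0 (0)
  3  011010011010→0 (0)
  4  110100110100→1 (1)
  5  101001101001→1 (0)
  6  010011010010→0 (0)
  7  100110100100→1 (1)
  8  001101001001→0 (0)
  9  011010010010→0 (0)
 10  110100100100→1 (1)
 11  101001001001→1 (1)
 12  010010010011→0 (0)
 13  100100100110→1 (0)
 14  001001001100→0 (0)
 15  010010011000→0 (0)
 16  100100110000→1 (0)
 17  001001100000→0 (1)
 18  010011000001→0 (0)
 19  100110000010→1 (0)
 20  001100000100→0 (0)
 21  011000001000→0 (1)
 22  110000010001→1 (0)
 23  100000100010→1 (0)
 24  000001000100→0 (0)
 25  000010001000→0 (1)
 26  000100010001→0 (0)
 27  001000100010→0 (1)
 28  010001000101→0 (1)
 29  100010001011→1 (0)
 30  000100010110→0 (0)
 31  001000101100→0 (1)
 32  010001011001→0 (1)
 33  100010110011→1 (1)
 34  000101100111→0 (1)
 35  001011001111→0 (1)
 36  010110011111→0 (0)
 37  101100111110→1 (0)
 38  011001111100→0 (0)
 39  110011111000→1 (0)
 40  100111110000→1 (1)
 41  001111100001→0 (0)
 42  011111000010→0 (0)
 43  111110000100→1 (1)
 44  111100001001→1 (0)
 45  111000010010→1 (0)
 46  110000100100→1 (1)
 47  100001001001→1 (1)
 48  000010010011→0 (1)
 49  000100100111→0 (1)
 50  001001001111→0 (0)
 51  010010011110→0 (0)
 52  100100111100→1 (0)
 53  001001111000→0 (1)
 54  010011110001→0 (1)
 55  100111100011→1 (1)
 56  001111000111→0 (1)
 57  011110001111→0 (0)
 58  111100011110→1 (0)
 59  111000111100→1 (1)
 60  110001111001→1 (1)
 61  100011110011→1 (1)
 62  000111100111→0 (0)
 63  001111001110→0 (1)
 64  011110011101→0 (0)
 65  111100111010→1 (1)
 66  111001110101→1 (1)
 67  110011101011→1 (0)
 68  100111010110→1 (0)
 69  001110101100→0 (0)
 70  011101011000→0 (1)
 71  111010110001→1 (0)
 72  110101100010→1 (1)
 73  101011000101→1 (0)
 74  010110001010→0 (0)
 75  101100010100→1 (1)
 76  011000101001→0 (0)
 77  110001010010→1 (0)
 78  100010100100→1 (1)
 79  000101001001→0 (0)
 80  001010010010→0 (1)
 81  010100100101→0 (0)
 82  101001001010→1 (1)
 83  010010010101→0 (0)
 84  100100101010→1 (0)
 85  001001010100→0 (0)
 86  010010101000→0 (1)
 87  100101010001→1 (1)
 88  001010100011→0 (0)
 89  010101000110→0 (1)
 90  101010001101→1 (0)
 91  010100011010→0 (1)
 92  101000110101→1 (0)
 93  010001101010→0 (0)
 94  100011010100→1 (0)
 95  000110101000→0 (0)
 96  001101010000→0 (0)
 97  011010100000→0 (1)
 98  110101000001→1 (0)
 99  101010000010→1 (0)
100  010100000100→0 (1)
101  101000001001→1 (1)
102  010000010011→0 (1)
103  100000100111→1 (0)
104  000001001110→0 (0)
105  000010011100→0 (1)
106  000100111001→0 (1)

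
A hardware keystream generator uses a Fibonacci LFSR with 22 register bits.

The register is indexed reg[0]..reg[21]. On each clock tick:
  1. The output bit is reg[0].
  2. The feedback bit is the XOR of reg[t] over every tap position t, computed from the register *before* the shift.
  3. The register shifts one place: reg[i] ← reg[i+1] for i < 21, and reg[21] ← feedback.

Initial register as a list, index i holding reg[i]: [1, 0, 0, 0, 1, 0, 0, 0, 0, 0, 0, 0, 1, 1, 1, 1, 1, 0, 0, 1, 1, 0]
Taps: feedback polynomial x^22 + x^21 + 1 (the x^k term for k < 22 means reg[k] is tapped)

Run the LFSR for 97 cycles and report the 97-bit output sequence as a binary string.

1000100000001111100110111100000000101011101101011111111100110100100110101010100010011100010011001

step | reg (before) | out | fb
   0 | 1000100000001111100110 | 1 | 1
   1 | 0001000000011111001101 | 0 | 1
   2 | 0010000000111110011011 | 0 | 1
   3 | 0100000001111100110111 | 0 | 1
   4 | 1000000011111001101111 | 1 | 0
   5 | 0000000111110011011110 | 0 | 0
   6 | 0000001111100110111100 | 0 | 0
   7 | 0000011111001101111000 | 0 | 0
   8 | 0000111110011011110000 | 0 | 0
   9 | 0001111100110111100000 | 0 | 0
  10 | 0011111001101111000000 | 0 | 0
  11 | 0111110011011110000000 | 0 | 0
  12 | 1111100110111100000000 | 1 | 1
  13 | 1111001101111000000001 | 1 | 0
  14 | 1110011011110000000010 | 1 | 1
  15 | 1100110111100000000101 | 1 | 0
  16 | 1001101111000000001010 | 1 | 1
  17 | 0011011110000000010101 | 0 | 1
  18 | 0110111100000000101011 | 0 | 1
  19 | 1101111000000001010111 | 1 | 0
  20 | 1011110000000010101110 | 1 | 1
  21 | 0111100000000101011101 | 0 | 1
  22 | 1111000000001010111011 | 1 | 0
  23 | 1110000000010101110110 | 1 | 1
  24 | 1100000000101011101101 | 1 | 0
  25 | 1000000001010111011010 | 1 | 1
  26 | 0000000010101110110101 | 0 | 1
  27 | 0000000101011101101011 | 0 | 1
  28 | 0000001010111011010111 | 0 | 1
  29 | 0000010101110110101111 | 0 | 1
  30 | 0000101011101101011111 | 0 | 1
  31 | 0001010111011010111111 | 0 | 1
  32 | 0010101110110101111111 | 0 | 1
  33 | 0101011101101011111111 | 0 | 1
  34 | 1010111011010111111111 | 1 | 0
  35 | 0101110110101111111110 | 0 | 0
  36 | 1011101101011111111100 | 1 | 1
  37 | 0111011010111111111001 | 0 | 1
  38 | 1110110101111111110011 | 1 | 0
  39 | 1101101011111111100110 | 1 | 1
  40 | 1011010111111111001101 | 1 | 0
  41 | 0110101111111110011010 | 0 | 0
  42 | 1101011111111100110100 | 1 | 1
  43 | 1010111111111001101001 | 1 | 0
  44 | 0101111111110011010010 | 0 | 0
  45 | 1011111111100110100100 | 1 | 1
  46 | 0111111111001101001001 | 0 | 1
  47 | 1111111110011010010011 | 1 | 0
  48 | 1111111100110100100110 | 1 | 1
  49 | 1111111001101001001101 | 1 | 0
  50 | 1111110011010010011010 | 1 | 1
  51 | 1111100110100100110101 | 1 | 0
  52 | 1111001101001001101010 | 1 | 1
  53 | 1110011010010011010101 | 1 | 0
  54 | 1100110100100110101010 | 1 | 1
  55 | 1001101001001101010101 | 1 | 0
  56 | 0011010010011010101010 | 0 | 0
  57 | 0110100100110101010100 | 0 | 0
  58 | 1101001001101010101000 | 1 | 1
  59 | 1010010011010101010001 | 1 | 0
  60 | 0100100110101010100010 | 0 | 0
  61 | 1001001101010101000100 | 1 | 1
  62 | 0010011010101010001001 | 0 | 1
  63 | 0100110101010100010011 | 0 | 1
  64 | 1001101010101000100111 | 1 | 0
  65 | 0011010101010001001110 | 0 | 0
  66 | 0110101010100010011100 | 0 | 0
  67 | 1101010101000100111000 | 1 | 1
  68 | 1010101010001001110001 | 1 | 0
  69 | 0101010100010011100010 | 0 | 0
  70 | 1010101000100111000100 | 1 | 1
  71 | 0101010001001110001001 | 0 | 1
  72 | 1010100010011100010011 | 1 | 0
  73 | 0101000100111000100110 | 0 | 0
  74 | 1010001001110001001100 | 1 | 1
  75 | 0100010011100010011001 | 0 | 1
  76 | 1000100111000100110011 | 1 | 0
  77 | 0001001110001001100110 | 0 | 0
  78 | 0010011100010011001100 | 0 | 0
  79 | 0100111000100110011000 | 0 | 0
  80 | 1001110001001100110000 | 1 | 1
  81 | 0011100010011001100001 | 0 | 1
  82 | 0111000100110011000011 | 0 | 1
  83 | 1110001001100110000111 | 1 | 0
  84 | 1100010011001100001110 | 1 | 1
  85 | 1000100110011000011101 | 1 | 0
  86 | 0001001100110000111010 | 0 | 0
  87 | 0010011001100001110100 | 0 | 0
  88 | 0100110011000011101000 | 0 | 0
  89 | 1001100110000111010000 | 1 | 1
  90 | 0011001100001110100001 | 0 | 1
  91 | 0110011000011101000011 | 0 | 1
  92 | 1100110000111010000111 | 1 | 0
  93 | 1001100001110100001110 | 1 | 1
  94 | 0011000011101000011101 | 0 | 1
  95 | 0110000111010000111011 | 0 | 1
  96 | 1100001110100001110111 | 1 | 0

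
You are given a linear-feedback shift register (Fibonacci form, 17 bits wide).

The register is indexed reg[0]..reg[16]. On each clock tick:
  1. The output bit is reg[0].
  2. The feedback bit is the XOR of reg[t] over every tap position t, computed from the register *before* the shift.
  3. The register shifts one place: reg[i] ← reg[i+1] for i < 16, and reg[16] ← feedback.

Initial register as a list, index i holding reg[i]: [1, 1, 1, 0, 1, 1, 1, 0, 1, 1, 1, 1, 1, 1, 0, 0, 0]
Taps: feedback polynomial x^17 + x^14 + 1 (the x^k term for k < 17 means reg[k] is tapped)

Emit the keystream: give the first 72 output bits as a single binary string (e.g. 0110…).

k : reg_k → out_k, fb_k
0: 11101110111111000 → 1, fb=1
1: 11011101111110001 → 1, fb=1
2: 10111011111100011 → 1, fb=1
3: 01110111111000111 → 0, fb=1
4: 11101111110001111 → 1, fb=0
5: 11011111100011110 → 1, fb=0
6: 10111111000111100 → 1, fb=0
7: 01111110001111000 → 0, fb=0
8: 11111100011110000 → 1, fb=1
9: 11111000111100001 → 1, fb=1
10: 11110001111000011 → 1, fb=1
11: 11100011110000111 → 1, fb=0
12: 11000111100001110 → 1, fb=0
13: 10001111000011100 → 1, fb=0
14: 00011110000111000 → 0, fb=0
15: 00111100001110000 → 0, fb=0
16: 01111000011100000 → 0, fb=0
17: 11110000111000000 → 1, fb=1
18: 11100001110000001 → 1, fb=1
19: 11000011100000011 → 1, fb=1
20: 10000111000000111 → 1, fb=0
21: 00001110000001110 → 0, fb=1
22: 00011100000011101 → 0, fb=1
23: 00111000000111011 → 0, fb=0
24: 01110000001110110 → 0, fb=1
25: 11100000011101101 → 1, fb=0
26: 11000000111011010 → 1, fb=1
27: 10000001110110101 → 1, fb=0
28: 00000011101101010 → 0, fb=0
29: 00000111011010100 → 0, fb=1
30: 00001110110101001 → 0, fb=0
31: 00011101101010010 → 0, fb=0
32: 00111011010100100 → 0, fb=1
33: 01110110101001001 → 0, fb=0
34: 11101101010010010 → 1, fb=1
35: 11011010100100101 → 1, fb=0
36: 10110101001001010 → 1, fb=1
37: 01101010010010101 → 0, fb=1
38: 11010100100101011 → 1, fb=1
39: 10101001001010111 → 1, fb=0
40: 01010010010101110 → 0, fb=1
41: 10100100101011101 → 1, fb=0
42: 01001001010111010 → 0, fb=0
43: 10010010101110100 → 1, fb=0
44: 00100101011101000 → 0, fb=0
45: 01001010111010000 → 0, fb=0
46: 10010101110100000 → 1, fb=1
47: 00101011101000001 → 0, fb=0
48: 01010111010000010 → 0, fb=0
49: 10101110100000100 → 1, fb=0
50: 01011101000001000 → 0, fb=0
51: 10111010000010000 → 1, fb=1
52: 01110100000100001 → 0, fb=0
53: 11101000001000010 → 1, fb=1
54: 11010000010000101 → 1, fb=0
55: 10100000100001010 → 1, fb=1
56: 01000001000010101 → 0, fb=1
57: 10000010000101011 → 1, fb=1
58: 00000100001010111 → 0, fb=1
59: 00001000010101111 → 0, fb=1
60: 00010000101011111 → 0, fb=1
61: 00100001010111111 → 0, fb=1
62: 01000010101111111 → 0, fb=1
63: 10000101011111111 → 1, fb=0
64: 00001010111111110 → 0, fb=1
65: 00010101111111101 → 0, fb=1
66: 00101011111111011 → 0, fb=0
67: 01010111111110110 → 0, fb=1
68: 10101111111101101 → 1, fb=0
69: 01011111111011010 → 0, fb=0
70: 10111111110110100 → 1, fb=0
71: 01111111101101000 → 0, fb=0

111011101111110001111000011100000011101101010010010101110100000100001010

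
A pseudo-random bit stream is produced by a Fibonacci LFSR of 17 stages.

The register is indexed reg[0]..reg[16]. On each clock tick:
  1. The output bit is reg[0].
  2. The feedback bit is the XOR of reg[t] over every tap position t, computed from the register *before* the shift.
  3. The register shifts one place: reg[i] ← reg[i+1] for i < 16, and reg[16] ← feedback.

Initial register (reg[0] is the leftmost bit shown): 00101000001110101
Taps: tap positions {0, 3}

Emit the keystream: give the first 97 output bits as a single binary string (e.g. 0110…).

step | reg (before) | out | fb
   0 | 00101000001110101 | 0 | 0
   1 | 01010000011101010 | 0 | 1
   2 | 10100000111010101 | 1 | 1
   3 | 01000001110101011 | 0 | 0
   4 | 10000011101010110 | 1 | 1
   5 | 00000111010101101 | 0 | 0
   6 | 00001110101011010 | 0 | 0
   7 | 00011101010110100 | 0 | 1
   8 | 00111010101101001 | 0 | 1
   9 | 01110101011010011 | 0 | 1
  10 | 11101010110100111 | 1 | 1
  11 | 11010101101001111 | 1 | 0
  12 | 10101011010011110 | 1 | 1
  13 | 01010110100111101 | 0 | 1
  14 | 10101101001111011 | 1 | 1
  15 | 01011010011110111 | 0 | 1
  16 | 10110100111101111 | 1 | 0
  17 | 01101001111011110 | 0 | 0
  18 | 11010011110111100 | 1 | 0
  19 | 10100111101111000 | 1 | 1
  20 | 01001111011110001 | 0 | 0
  21 | 10011110111100010 | 1 | 0
  22 | 00111101111000100 | 0 | 1
  23 | 01111011110001001 | 0 | 1
  24 | 11110111100010011 | 1 | 0
  25 | 11101111000100110 | 1 | 1
  26 | 11011110001001101 | 1 | 0
  27 | 10111100010011010 | 1 | 0
  28 | 01111000100110100 | 0 | 1
  29 | 11110001001101001 | 1 | 0
  30 | 11100010011010010 | 1 | 1
  31 | 11000100110100101 | 1 | 1
  32 | 10001001101001011 | 1 | 1
  33 | 00010011010010111 | 0 | 1
  34 | 00100110100101111 | 0 | 0
  35 | 01001101001011110 | 0 | 0
  36 | 10011010010111100 | 1 | 0
  37 | 00110100101111000 | 0 | 1
  38 | 01101001011110001 | 0 | 0
  39 | 11010010111100010 | 1 | 0
  40 | 10100101111000100 | 1 | 1
  41 | 01001011110001001 | 0 | 0
  42 | 10010111100010010 | 1 | 0
  43 | 00101111000100100 | 0 | 0
  44 | 01011110001001000 | 0 | 1
  45 | 10111100010010001 | 1 | 0
  46 | 01111000100100010 | 0 | 1
  47 | 11110001001000101 | 1 | 0
  48 | 11100010010001010 | 1 | 1
  49 | 11000100100010101 | 1 | 1
  50 | 10001001000101011 | 1 | 1
  51 | 00010010001010111 | 0 | 1
  52 | 00100100010101111 | 0 | 0
  53 | 01001000101011110 | 0 | 0
  54 | 10010001010111100 | 1 | 0
  55 | 00100010101111000 | 0 | 0
  56 | 01000101011110000 | 0 | 0
  57 | 10001010111100000 | 1 | 1
  58 | 00010101111000001 | 0 | 1
  59 | 00101011110000011 | 0 | 0
  60 | 01010111100000110 | 0 | 1
  61 | 10101111000001101 | 1 | 1
  62 | 01011110000011011 | 0 | 1
  63 | 10111100000110111 | 1 | 0
  64 | 01111000001101110 | 0 | 1
  65 | 11110000011011101 | 1 | 0
  66 | 11100000110111010 | 1 | 1
  67 | 11000001101110101 | 1 | 1
  68 | 10000011011101011 | 1 | 1
  69 | 00000110111010111 | 0 | 0
  70 | 00001101110101110 | 0 | 0
  71 | 00011011101011100 | 0 | 1
  72 | 00110111010111001 | 0 | 1
  73 | 01101110101110011 | 0 | 0
  74 | 11011101011100110 | 1 | 0
  75 | 10111010111001100 | 1 | 0
  76 | 01110101110011000 | 0 | 1
  77 | 11101011100110001 | 1 | 1
  78 | 11010111001100011 | 1 | 0
  79 | 10101110011000110 | 1 | 1
  80 | 01011100110001101 | 0 | 1
  81 | 10111001100011011 | 1 | 0
  82 | 01110011000110110 | 0 | 1
  83 | 11100110001101101 | 1 | 1
  84 | 11001100011011011 | 1 | 1
  85 | 10011000110110111 | 1 | 0
  86 | 00110001101101110 | 0 | 1
  87 | 01100011011011101 | 0 | 0
  88 | 11000110110111010 | 1 | 1
  89 | 10001101101110101 | 1 | 1
  90 | 00011011011101011 | 0 | 1
  91 | 00110110111010111 | 0 | 1
  92 | 01101101110101111 | 0 | 0
  93 | 11011011101011110 | 1 | 0
  94 | 10110111010111100 | 1 | 0
  95 | 01101110101111000 | 0 | 0
  96 | 11011101011110000 | 1 | 0

0010100000111010101101001111011110001001101001011110001001000101011110000011011101011100110001101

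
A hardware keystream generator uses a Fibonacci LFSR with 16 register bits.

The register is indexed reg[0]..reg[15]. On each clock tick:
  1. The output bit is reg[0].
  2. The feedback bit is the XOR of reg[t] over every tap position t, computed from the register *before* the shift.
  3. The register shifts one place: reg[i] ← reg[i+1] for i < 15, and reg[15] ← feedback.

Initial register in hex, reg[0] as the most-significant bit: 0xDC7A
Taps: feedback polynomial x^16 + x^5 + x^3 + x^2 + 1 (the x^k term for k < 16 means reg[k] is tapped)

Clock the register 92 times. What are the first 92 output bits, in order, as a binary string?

11011100011110101100000100011111111011100110001011101000101000110001101101010100110001100011

step | reg (before) | out | fb
   0 | 1101110001111010 | 1 | 1
   1 | 1011100011110101 | 1 | 1
   2 | 0111000111101011 | 0 | 0
   3 | 1110001111010110 | 1 | 0
   4 | 1100011110101100 | 1 | 0
   5 | 1000111101011000 | 1 | 0
   6 | 0001111010110000 | 0 | 0
   7 | 0011110101100000 | 0 | 1
   8 | 0111101011000001 | 0 | 0
   9 | 1111010110000010 | 1 | 0
  10 | 1110101100000100 | 1 | 0
  11 | 1101011000001000 | 1 | 1
  12 | 1010110000010001 | 1 | 1
  13 | 0101100000100011 | 0 | 1
  14 | 1011000001000111 | 1 | 1
  15 | 0110000010001111 | 0 | 1
  16 | 1100000100011111 | 1 | 1
  17 | 1000001000111111 | 1 | 1
  18 | 0000010001111111 | 0 | 1
  19 | 0000100011111111 | 0 | 0
  20 | 0001000111111110 | 0 | 1
  21 | 0010001111111101 | 0 | 1
  22 | 0100011111111011 | 0 | 1
  23 | 1000111111110111 | 1 | 0
  24 | 0001111111101110 | 0 | 0
  25 | 0011111111011100 | 0 | 1
  26 | 0111111110111001 | 0 | 1
  27 | 1111111101110011 | 1 | 0
  28 | 1111111011100110 | 1 | 0
  29 | 1111110111001100 | 1 | 0
  30 | 1111101110011000 | 1 | 1
  31 | 1111011100110001 | 1 | 0
  32 | 1110111001100010 | 1 | 1
  33 | 1101110011000101 | 1 | 1
  34 | 1011100110001011 | 1 | 1
  35 | 0111001100010111 | 0 | 0
  36 | 1110011000101110 | 1 | 1
  37 | 1100110001011101 | 1 | 0
  38 | 1001100010111010 | 1 | 0
  39 | 0011000101110100 | 0 | 0
  40 | 0110001011101000 | 0 | 1
  41 | 1100010111010001 | 1 | 0
  42 | 1000101110100010 | 1 | 1
  43 | 0001011101000101 | 0 | 0
  44 | 0010111010001010 | 0 | 0
  45 | 0101110100010100 | 0 | 0
  46 | 1011101000101000 | 1 | 1
  47 | 0111010001010001 | 0 | 1
  48 | 1110100010100011 | 1 | 0
  49 | 1101000101000110 | 1 | 0
  50 | 1010001010001100 | 1 | 0
  51 | 0100010100011000 | 0 | 1
  52 | 1000101000110001 | 1 | 1
  53 | 0001010001100011 | 0 | 0
  54 | 0010100011000110 | 0 | 1
  55 | 0101000110001101 | 0 | 1
  56 | 1010001100011011 | 1 | 0
  57 | 0100011000110110 | 0 | 1
  58 | 1000110001101101 | 1 | 0
  59 | 0001100011011010 | 0 | 1
  60 | 0011000110110101 | 0 | 0
  61 | 0110001101101010 | 0 | 1
  62 | 1100011011010101 | 1 | 0
  63 | 1000110110101010 | 1 | 0
  64 | 0001101101010100 | 0 | 1
  65 | 0011011010101001 | 0 | 1
  66 | 0110110101010011 | 0 | 0
  67 | 1101101010100110 | 1 | 0
  68 | 1011010101001100 | 1 | 0
  69 | 0110101010011000 | 0 | 1
  70 | 1101010100110001 | 1 | 1
  71 | 1010101001100011 | 1 | 0
  72 | 0101010011000110 | 0 | 0
  73 | 1010100110001100 | 1 | 0
  74 | 0101001100011000 | 0 | 1
  75 | 1010011000110001 | 1 | 1
  76 | 0100110001100011 | 0 | 1
  77 | 1001100011000111 | 1 | 0
  78 | 0011000110001110 | 0 | 0
  79 | 0110001100011100 | 0 | 1
  80 | 1100011000111001 | 1 | 0
  81 | 1000110001110010 | 1 | 0
  82 | 0001100011100100 | 0 | 1
  83 | 0011000111001001 | 0 | 0
  84 | 0110001110010010 | 0 | 1
  85 | 1100011100100101 | 1 | 0
  86 | 1000111001001010 | 1 | 0
  87 | 0001110010010100 | 0 | 0
  88 | 0011100100101000 | 0 | 0
  89 | 0111001001010000 | 0 | 0
  90 | 1110010010100000 | 1 | 1
  91 | 1100100101000001 | 1 | 1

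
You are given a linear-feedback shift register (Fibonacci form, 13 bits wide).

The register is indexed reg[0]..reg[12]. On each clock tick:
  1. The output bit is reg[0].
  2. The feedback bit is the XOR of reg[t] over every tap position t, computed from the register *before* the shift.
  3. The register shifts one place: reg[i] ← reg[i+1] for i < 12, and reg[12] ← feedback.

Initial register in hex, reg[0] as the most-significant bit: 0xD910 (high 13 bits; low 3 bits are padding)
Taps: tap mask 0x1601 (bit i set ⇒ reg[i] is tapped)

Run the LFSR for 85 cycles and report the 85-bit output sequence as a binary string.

k : reg_k → out_k, fb_k
0: 1101100100010 → 1, fb=1
1: 1011001000101 → 1, fb=1
2: 0110010001011 → 0, fb=0
3: 1100100010110 → 1, fb=0
4: 1001000101100 → 1, fb=1
5: 0010001011001 → 0, fb=0
6: 0100010110010 → 0, fb=0
7: 1000101100100 → 1, fb=0
8: 0001011001000 → 0, fb=1
9: 0010110010001 → 0, fb=1
10: 0101100100011 → 0, fb=1
11: 1011001000111 → 1, fb=1
12: 0110010001111 → 0, fb=1
13: 1100100011111 → 1, fb=0
14: 1001000111110 → 1, fb=1
15: 0010001111101 → 0, fb=1
16: 0100011111011 → 0, fb=0
17: 1000111110110 → 1, fb=0
18: 0001111101100 → 0, fb=0
19: 0011111011000 → 0, fb=1
20: 0111110110001 → 0, fb=1
21: 1111101100011 → 1, fb=0
22: 1111011000110 → 1, fb=0
23: 1110110001100 → 1, fb=1
24: 1101100011001 → 1, fb=1
25: 1011000110011 → 1, fb=0
26: 0110001100110 → 0, fb=1
27: 1100011001101 → 1, fb=0
28: 1000110011010 → 1, fb=0
29: 0001100110100 → 0, fb=1
30: 0011001101001 → 0, fb=0
31: 0110011010010 → 0, fb=0
32: 1100110100100 → 1, fb=0
33: 1001101001000 → 1, fb=0
34: 0011010010000 → 0, fb=0
35: 0110100100000 → 0, fb=0
36: 1101001000000 → 1, fb=1
37: 1010010000001 → 1, fb=0
38: 0100100000010 → 0, fb=0
39: 1001000000100 → 1, fb=0
40: 0010000001000 → 0, fb=1
41: 0100000010001 → 0, fb=1
42: 1000000100011 → 1, fb=0
43: 0000001000110 → 0, fb=1
44: 0000010001101 → 0, fb=1
45: 0000100011011 → 0, fb=0
46: 0001000110110 → 0, fb=1
47: 0010001101101 → 0, fb=1
48: 0100011011011 → 0, fb=0
49: 1000110110110 → 1, fb=0
50: 0001101101100 → 0, fb=0
51: 0011011011000 → 0, fb=1
52: 0110110110001 → 0, fb=1
53: 1101101100011 → 1, fb=0
54: 1011011000110 → 1, fb=0
55: 0110110001100 → 0, fb=0
56: 1101100011000 → 1, fb=0
57: 1011000110000 → 1, fb=1
58: 0110001100001 → 0, fb=1
59: 1100011000011 → 1, fb=0
60: 1000110000110 → 1, fb=0
61: 0001100001100 → 0, fb=0
62: 0011000011000 → 0, fb=1
63: 0110000110001 → 0, fb=1
64: 1100001100011 → 1, fb=0
65: 1000011000110 → 1, fb=0
66: 0000110001100 → 0, fb=0
67: 0001100011000 → 0, fb=1
68: 0011000110001 → 0, fb=1
69: 0110001100011 → 0, fb=1
70: 1100011000111 → 1, fb=1
71: 1000110001111 → 1, fb=0
72: 0001100011110 → 0, fb=0
73: 0011000111100 → 0, fb=0
74: 0110001111000 → 0, fb=1
75: 1100011110001 → 1, fb=0
76: 1000111100010 → 1, fb=1
77: 0001111000101 → 0, fb=0
78: 0011110001010 → 0, fb=1
79: 0111100010101 → 0, fb=0
80: 1111000101010 → 1, fb=0
81: 1110001010100 → 1, fb=0
82: 1100010101000 → 1, fb=0
83: 1000101010000 → 1, fb=1
84: 0001010100001 → 0, fb=1

1101100100010110010001111101100011001101001000000100011011011000110000110001100011110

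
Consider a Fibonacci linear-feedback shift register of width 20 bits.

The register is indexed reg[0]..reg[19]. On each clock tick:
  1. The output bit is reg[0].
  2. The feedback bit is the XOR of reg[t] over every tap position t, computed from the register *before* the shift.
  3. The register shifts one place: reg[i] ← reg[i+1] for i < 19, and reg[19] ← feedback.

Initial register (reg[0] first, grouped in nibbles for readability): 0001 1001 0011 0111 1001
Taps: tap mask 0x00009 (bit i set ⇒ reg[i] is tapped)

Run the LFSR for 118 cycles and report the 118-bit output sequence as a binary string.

step | reg (before) | out | fb
   0 | 00011001001101111001 | 0 | 1
   1 | 00110010011011110011 | 0 | 1
   2 | 01100100110111100111 | 0 | 0
   3 | 11001001101111001110 | 1 | 1
   4 | 10010011011110011101 | 1 | 0
   5 | 00100110111100111010 | 0 | 0
   6 | 01001101111001110100 | 0 | 0
   7 | 10011011110011101000 | 1 | 0
   8 | 00110111100111010000 | 0 | 1
   9 | 01101111001110100001 | 0 | 0
  10 | 11011110011101000010 | 1 | 0
  11 | 10111100111010000100 | 1 | 0
  12 | 01111001110100001000 | 0 | 1
  13 | 11110011101000010001 | 1 | 0
  14 | 11100111010000100010 | 1 | 1
  15 | 11001110100001000101 | 1 | 1
  16 | 10011101000010001011 | 1 | 0
  17 | 00111010000100010110 | 0 | 1
  18 | 01110100001000101101 | 0 | 1
  19 | 11101000010001011011 | 1 | 1
  20 | 11010000100010110111 | 1 | 0
  21 | 10100001000101101110 | 1 | 1
  22 | 01000010001011011101 | 0 | 0
  23 | 10000100010110111010 | 1 | 1
  24 | 00001000101101110101 | 0 | 0
  25 | 00010001011011101010 | 0 | 1
  26 | 00100010110111010101 | 0 | 0
  27 | 01000101101110101010 | 0 | 0
  28 | 10001011011101010100 | 1 | 1
  29 | 00010110111010101001 | 0 | 1
  30 | 00101101110101010011 | 0 | 0
  31 | 01011011101010100110 | 0 | 1
  32 | 10110111010101001101 | 1 | 0
  33 | 01101110101010011010 | 0 | 0
  34 | 11011101010100110100 | 1 | 0
  35 | 10111010101001101000 | 1 | 0
  36 | 01110101010011010000 | 0 | 1
  37 | 11101010100110100001 | 1 | 1
  38 | 11010101001101000011 | 1 | 0
  39 | 10101010011010000110 | 1 | 1
  40 | 01010100110100001101 | 0 | 1
  41 | 10101001101000011011 | 1 | 1
  42 | 01010011010000110111 | 0 | 1
  43 | 10100110100001101111 | 1 | 1
  44 | 01001101000011011111 | 0 | 0
  45 | 10011010000110111110 | 1 | 0
  46 | 00110100001101111100 | 0 | 1
  47 | 01101000011011111001 | 0 | 0
  48 | 11010000110111110010 | 1 | 0
  49 | 10100001101111100100 | 1 | 1
  50 | 01000011011111001001 | 0 | 0
  51 | 10000110111110010010 | 1 | 1
  52 | 00001101111100100101 | 0 | 0
  53 | 00011011111001001010 | 0 | 1
  54 | 00110111110010010101 | 0 | 1
  55 | 01101111100100101011 | 0 | 0
  56 | 11011111001001010110 | 1 | 0
  57 | 10111110010010101100 | 1 | 0
  58 | 01111100100101011000 | 0 | 1
  59 | 11111001001010110001 | 1 | 0
  60 | 11110010010101100010 | 1 | 0
  61 | 11100100101011000100 | 1 | 1
  62 | 11001001010110001001 | 1 | 1
  63 | 10010010101100010011 | 1 | 0
  64 | 00100101011000100110 | 0 | 0
  65 | 01001010110001001100 | 0 | 0
  66 | 10010101100010011000 | 1 | 0
  67 | 00101011000100110000 | 0 | 0
  68 | 01010110001001100000 | 0 | 1
  69 | 10101100010011000001 | 1 | 1
  70 | 01011000100110000011 | 0 | 1
  71 | 10110001001100000111 | 1 | 0
  72 | 01100010011000001110 | 0 | 0
  73 | 11000100110000011100 | 1 | 1
  74 | 10001001100000111001 | 1 | 1
  75 | 00010011000001110011 | 0 | 1
  76 | 00100110000011100111 | 0 | 0
  77 | 01001100000111001110 | 0 | 0
  78 | 10011000001110011100 | 1 | 0
  79 | 00110000011100111000 | 0 | 1
  80 | 01100000111001110001 | 0 | 0
  81 | 11000001110011100010 | 1 | 1
  82 | 10000011100111000101 | 1 | 1
  83 | 00000111001110001011 | 0 | 0
  84 | 00001110011100010110 | 0 | 0
  85 | 00011100111000101100 | 0 | 1
  86 | 00111001110001011001 | 0 | 1
  87 | 01110011100010110011 | 0 | 1
  88 | 11100111000101100111 | 1 | 1
  89 | 11001110001011001111 | 1 | 1
  90 | 10011100010110011111 | 1 | 0
  91 | 00111000101100111110 | 0 | 1
  92 | 01110001011001111101 | 0 | 1
  93 | 11100010110011111011 | 1 | 1
  94 | 11000101100111110111 | 1 | 1
  95 | 10001011001111101111 | 1 | 1
  96 | 00010110011111011111 | 0 | 1
  97 | 00101100111110111111 | 0 | 0
  98 | 01011001111101111110 | 0 | 1
  99 | 10110011111011111101 | 1 | 0
 100 | 01100111110111111010 | 0 | 0
 101 | 11001111101111110100 | 1 | 1
 102 | 10011111011111101001 | 1 | 0
 103 | 00111110111111010010 | 0 | 1
 104 | 01111101111110100101 | 0 | 1
 105 | 11111011111101001011 | 1 | 0
 106 | 11110111111010010110 | 1 | 0
 107 | 11101111110100101100 | 1 | 1
 108 | 11011111101001011001 | 1 | 0
 109 | 10111111010010110010 | 1 | 0
 110 | 01111110100101100100 | 0 | 1
 111 | 11111101001011001001 | 1 | 0
 112 | 11111010010110010010 | 1 | 0
 113 | 11110100101100100100 | 1 | 0
 114 | 11101001011001001000 | 1 | 1
 115 | 11010010110010010001 | 1 | 0
 116 | 10100101100100100010 | 1 | 1
 117 | 01001011001001000101 | 0 | 0

0001100100110111100111010000100010110111010101001101000011011111001001010110001001100000111001110001011001111101111110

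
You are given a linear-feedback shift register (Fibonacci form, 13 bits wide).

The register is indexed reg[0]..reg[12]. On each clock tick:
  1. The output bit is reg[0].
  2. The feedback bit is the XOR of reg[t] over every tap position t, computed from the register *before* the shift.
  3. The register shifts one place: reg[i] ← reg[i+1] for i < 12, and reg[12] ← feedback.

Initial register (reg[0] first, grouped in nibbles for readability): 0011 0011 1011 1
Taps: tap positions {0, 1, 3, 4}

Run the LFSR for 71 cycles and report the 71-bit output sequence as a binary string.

k : reg_k → out_k, fb_k
0: 0011001110111 → 0, fb=1
1: 0110011101111 → 0, fb=1
2: 1100111011111 → 1, fb=1
3: 1001110111111 → 1, fb=1
4: 0011101111111 → 0, fb=0
5: 0111011111110 → 0, fb=0
6: 1110111111100 → 1, fb=1
7: 1101111111001 → 1, fb=0
8: 1011111110010 → 1, fb=1
9: 0111111100101 → 0, fb=1
10: 1111111001011 → 1, fb=0
11: 1111110010110 → 1, fb=0
12: 1111100101100 → 1, fb=0
13: 1111001011000 → 1, fb=1
14: 1110010110001 → 1, fb=0
15: 1100101100010 → 1, fb=1
16: 1001011000101 → 1, fb=0
17: 0010110001010 → 0, fb=1
18: 0101100010101 → 0, fb=1
19: 1011000101011 → 1, fb=0
20: 0110001010110 → 0, fb=1
21: 1100010101101 → 1, fb=0
22: 1000101011010 → 1, fb=0
23: 0001010110100 → 0, fb=1
24: 0010101101001 → 0, fb=1
25: 0101011010011 → 0, fb=0
26: 1010110100110 → 1, fb=0
27: 0101101001100 → 0, fb=1
28: 1011010011001 → 1, fb=0
29: 0110100110010 → 0, fb=0
30: 1101001100100 → 1, fb=1
31: 1010011001001 → 1, fb=1
32: 0100110010011 → 0, fb=0
33: 1001100100110 → 1, fb=1
34: 0011001001101 → 0, fb=1
35: 0110010011011 → 0, fb=1
36: 1100100110111 → 1, fb=1
37: 1001001101111 → 1, fb=0
38: 0010011011110 → 0, fb=0
39: 0100110111100 → 0, fb=0
40: 1001101111000 → 1, fb=1
41: 0011011110001 → 0, fb=1
42: 0110111100011 → 0, fb=0
43: 1101111000110 → 1, fb=0
44: 1011110001100 → 1, fb=1
45: 0111100011001 → 0, fb=1
46: 1111000110011 → 1, fb=1
47: 1110001100111 → 1, fb=0
48: 1100011001110 → 1, fb=0
49: 1000110011100 → 1, fb=0
50: 0001100111000 → 0, fb=0
51: 0011001110000 → 0, fb=1
52: 0110011100001 → 0, fb=1
53: 1100111000011 → 1, fb=1
54: 1001110000111 → 1, fb=1
55: 0011100001111 → 0, fb=0
56: 0111000011110 → 0, fb=0
57: 1110000111100 → 1, fb=0
58: 1100001111000 → 1, fb=0
59: 1000011110000 → 1, fb=1
60: 0000111100001 → 0, fb=1
61: 0001111000011 → 0, fb=0
62: 0011110000110 → 0, fb=0
63: 0111100001100 → 0, fb=1
64: 1111000011001 → 1, fb=1
65: 1110000110011 → 1, fb=0
66: 1100001100110 → 1, fb=0
67: 1000011001100 → 1, fb=1
68: 0000110011001 → 0, fb=1
69: 0001100110011 → 0, fb=0
70: 0011001100110 → 0, fb=1

00110011101111111001011000101011010011001001101111000110011100001111000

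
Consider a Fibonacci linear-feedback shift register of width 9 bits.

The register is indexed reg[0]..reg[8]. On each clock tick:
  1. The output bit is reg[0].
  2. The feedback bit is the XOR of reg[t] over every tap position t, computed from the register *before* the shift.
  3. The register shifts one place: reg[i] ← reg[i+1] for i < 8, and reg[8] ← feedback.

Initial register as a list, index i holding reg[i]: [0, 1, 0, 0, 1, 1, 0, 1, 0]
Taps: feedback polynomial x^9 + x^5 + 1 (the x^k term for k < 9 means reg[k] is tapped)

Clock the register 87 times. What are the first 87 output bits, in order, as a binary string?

k : reg_k → out_k, fb_k
0: 010011010 → 0, fb=1
1: 100110101 → 1, fb=1
2: 001101011 → 0, fb=1
3: 011010111 → 0, fb=0
4: 110101110 → 1, fb=0
5: 101011100 → 1, fb=0
6: 010111000 → 0, fb=1
7: 101110001 → 1, fb=1
8: 011100011 → 0, fb=0
9: 111000110 → 1, fb=1
10: 110001101 → 1, fb=0
11: 100011010 → 1, fb=0
12: 000110100 → 0, fb=0
13: 001101000 → 0, fb=1
14: 011010001 → 0, fb=0
15: 110100010 → 1, fb=1
16: 101000101 → 1, fb=1
17: 010001011 → 0, fb=1
18: 100010111 → 1, fb=1
19: 000101111 → 0, fb=1
20: 001011111 → 0, fb=1
21: 010111111 → 0, fb=1
22: 101111111 → 1, fb=0
23: 011111110 → 0, fb=1
24: 111111101 → 1, fb=0
25: 111111010 → 1, fb=0
26: 111110100 → 1, fb=1
27: 111101001 → 1, fb=0
28: 111010010 → 1, fb=1
29: 110100101 → 1, fb=1
30: 101001011 → 1, fb=0
31: 010010110 → 0, fb=0
32: 100101100 → 1, fb=0
33: 001011000 → 0, fb=1
34: 010110001 → 0, fb=0
35: 101100010 → 1, fb=1
36: 011000101 → 0, fb=0
37: 110001010 → 1, fb=0
38: 100010100 → 1, fb=1
39: 000101001 → 0, fb=1
40: 001010011 → 0, fb=0
41: 010100110 → 0, fb=0
42: 101001100 → 1, fb=0
43: 010011000 → 0, fb=1
44: 100110001 → 1, fb=1
45: 001100011 → 0, fb=0
46: 011000110 → 0, fb=0
47: 110001100 → 1, fb=0
48: 100011000 → 1, fb=0
49: 000110000 → 0, fb=0
50: 001100000 → 0, fb=0
51: 011000000 → 0, fb=0
52: 110000000 → 1, fb=1
53: 100000001 → 1, fb=1
54: 000000011 → 0, fb=0
55: 000000110 → 0, fb=0
56: 000001100 → 0, fb=1
57: 000011001 → 0, fb=1
58: 000110011 → 0, fb=0
59: 001100110 → 0, fb=0
60: 011001100 → 0, fb=1
61: 110011001 → 1, fb=0
62: 100110010 → 1, fb=1
63: 001100101 → 0, fb=0
64: 011001010 → 0, fb=1
65: 110010101 → 1, fb=1
66: 100101011 → 1, fb=0
67: 001010110 → 0, fb=0
68: 010101100 → 0, fb=1
69: 101011001 → 1, fb=0
70: 010110010 → 0, fb=0
71: 101100100 → 1, fb=1
72: 011001001 → 0, fb=1
73: 110010011 → 1, fb=1
74: 100100111 → 1, fb=1
75: 001001111 → 0, fb=1
76: 010011111 → 0, fb=1
77: 100111111 → 1, fb=0
78: 001111110 → 0, fb=1
79: 011111101 → 0, fb=1
80: 111111011 → 1, fb=0
81: 111110110 → 1, fb=1
82: 111101101 → 1, fb=0
83: 111011010 → 1, fb=0
84: 110110100 → 1, fb=1
85: 101101001 → 1, fb=0
86: 011010010 → 0, fb=0

010011010111000110100010111111101001011000101001100011000000011001100101011001001111110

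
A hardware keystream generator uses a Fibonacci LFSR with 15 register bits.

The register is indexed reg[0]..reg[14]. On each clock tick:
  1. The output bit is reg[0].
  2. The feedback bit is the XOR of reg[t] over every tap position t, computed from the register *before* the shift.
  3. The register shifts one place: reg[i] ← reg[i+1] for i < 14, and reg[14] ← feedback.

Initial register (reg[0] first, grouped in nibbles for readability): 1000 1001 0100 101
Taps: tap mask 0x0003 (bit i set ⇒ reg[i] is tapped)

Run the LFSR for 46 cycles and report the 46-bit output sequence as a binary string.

tick  register→output (feedback)
  0  100010010100101→1 (1)
  1  000100101001011→0 (0)
  2  001001010010110→0 (0)
  3  010010100101100→0 (1)
  4  100101001011001→1 (1)
  5  001010010110011→0 (0)
  6  010100101100110→0 (1)
  7  101001011001101→1 (1)
  8  010010110011011→0 (1)
  9  100101100110111→1 (1)
 10  001011001101111→0 (0)
 11  010110011011110→0 (1)
 12  101100110111101→1 (1)
 13  011001101111011→0 (1)
 14  110011011110111→1 (0)
 15  100110111101110→1 (1)
 16  001101111011101→0 (0)
 17  011011110111010→0 (1)
 18  110111101110101→1 (0)
 19  101111011101010→1 (1)
 20  011110111010101→0 (1)
 21  111101110101011→1 (0)
 22  111011101010110→1 (0)
 23  110111010101100→1 (0)
 24  101110101011000→1 (1)
 25  011101010110001→0 (1)
 26  111010101100011→1 (0)
 27  110101011000110→1 (0)
 28  101010110001100→1 (1)
 29  010101100011001→0 (1)
 30  101011000110011→1 (1)
 31  010110001100111→0 (1)
 32  101100011001111→1 (1)
 33  011000110011111→0 (1)
 34  110001100111111→1 (0)
 35  100011001111110→1 (1)
 36  000110011111101→0 (0)
 37  001100111111010→0 (0)
 38  011001111110100→0 (1)
 39  110011111101001→1 (0)
 40  100111111010010→1 (1)
 41  001111110100101→0 (0)
 42  011111101001010→0 (1)
 43  111111010010101→1 (0)
 44  111110100101010→1 (0)
 45  111101001010100→1 (0)

1000100101001011001101111011101010110001100111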